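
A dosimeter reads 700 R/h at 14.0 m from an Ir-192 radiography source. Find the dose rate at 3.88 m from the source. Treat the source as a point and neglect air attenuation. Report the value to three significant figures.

9110 R/h

Since intensity falls as 1/r², the rate at 3.88 m is
(14.0/3.88)² = 13.02, so 700 × 13.02 = 9114 R/h.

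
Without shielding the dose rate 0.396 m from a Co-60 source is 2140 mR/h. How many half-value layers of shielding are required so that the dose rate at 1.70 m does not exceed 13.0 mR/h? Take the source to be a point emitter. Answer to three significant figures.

3.16 half-value layers

At 1.70 m, distance alone gives 2140 × (0.396/1.70)² = 2140 × 0.05426 = 116.1 mR/h.
Further attenuation needed: 116.1/13.0 = 8.931.
n = log₂(8.931) = 3.159 half-value layers.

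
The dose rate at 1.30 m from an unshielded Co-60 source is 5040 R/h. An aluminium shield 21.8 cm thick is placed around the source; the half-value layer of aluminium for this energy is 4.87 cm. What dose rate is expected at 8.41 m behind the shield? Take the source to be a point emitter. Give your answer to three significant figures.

Distance alone: (1.30/8.41)² = 0.02389, so 5040 × 0.02389 = 120.4 R/h.
Shield: 21.8/4.87 = 4.476 half-value layers → attenuation 2^(−4.476) = 0.04494.
Combined: 120.4 × 0.04494 = 5.411 R/h.

5.41 R/h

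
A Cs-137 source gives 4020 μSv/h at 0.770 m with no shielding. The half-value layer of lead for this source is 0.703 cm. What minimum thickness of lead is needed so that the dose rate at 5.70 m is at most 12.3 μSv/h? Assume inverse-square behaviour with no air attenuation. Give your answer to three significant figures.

1.81 cm

At 5.70 m, distance alone gives (0.770/5.70)² = 0.01825, so 4020 × 0.01825 = 73.36 μSv/h.
Further attenuation needed: 73.36/12.3 = 5.964.
n = log₂(5.964) = 2.576 half-value layers.
Thickness = 2.576 × 0.703 cm = 1.811 cm.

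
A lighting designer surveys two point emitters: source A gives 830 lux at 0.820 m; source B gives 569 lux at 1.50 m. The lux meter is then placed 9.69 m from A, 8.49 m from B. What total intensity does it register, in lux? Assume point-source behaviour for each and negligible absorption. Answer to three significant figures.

23.7 lux

Each source contributes Iᵢ·(dᵢ/rᵢ)²; contributions add.
A: 830 × (0.820/9.69)² = 5.944 lux
B: 569 × (1.50/8.49)² = 17.76 lux
Total = 5.944 + 17.76 = 23.70 lux.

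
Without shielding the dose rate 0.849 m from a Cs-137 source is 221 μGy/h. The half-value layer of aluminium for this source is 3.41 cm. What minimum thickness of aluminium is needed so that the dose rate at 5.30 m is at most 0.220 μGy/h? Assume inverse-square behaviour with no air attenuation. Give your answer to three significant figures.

At 5.30 m, distance alone gives (0.849/5.30)² = 0.02566, so 221 × 0.02566 = 5.671 μGy/h.
Further attenuation needed: 5.671/0.220 = 25.78.
n = log₂(25.78) = 4.688 half-value layers.
Thickness = 4.688 × 3.41 cm = 15.99 cm.

16.0 cm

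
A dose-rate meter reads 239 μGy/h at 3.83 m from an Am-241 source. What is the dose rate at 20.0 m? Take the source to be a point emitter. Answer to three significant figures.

Applying the 1/r² law, the rate at 20.0 m is
239 × (3.83/20.0)² = 239 × 0.03667 = 8.764 μGy/h.

8.76 μGy/h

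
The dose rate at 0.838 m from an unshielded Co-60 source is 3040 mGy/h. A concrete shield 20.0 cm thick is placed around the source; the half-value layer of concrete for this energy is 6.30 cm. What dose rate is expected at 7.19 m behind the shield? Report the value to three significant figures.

4.57 mGy/h

Distance alone: (0.838/7.19)² = 0.01358, so 3040 × 0.01358 = 41.28 mGy/h.
Shield: 20.0/6.30 = 3.175 half-value layers → attenuation 2^(−3.175) = 0.1107.
Combined: 41.28 × 0.1107 = 4.570 mGy/h.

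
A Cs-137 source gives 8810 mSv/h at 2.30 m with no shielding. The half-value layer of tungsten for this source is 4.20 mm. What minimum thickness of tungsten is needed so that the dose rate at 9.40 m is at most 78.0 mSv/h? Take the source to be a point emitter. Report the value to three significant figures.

11.6 mm

At 9.40 m, distance alone gives (2.30/9.40)² = 0.05987, so 8810 × 0.05987 = 527.5 mSv/h.
Further attenuation needed: 527.5/78.0 = 6.763.
n = log₂(6.763) = 2.758 half-value layers.
Thickness = 2.758 × 4.20 mm = 11.58 mm.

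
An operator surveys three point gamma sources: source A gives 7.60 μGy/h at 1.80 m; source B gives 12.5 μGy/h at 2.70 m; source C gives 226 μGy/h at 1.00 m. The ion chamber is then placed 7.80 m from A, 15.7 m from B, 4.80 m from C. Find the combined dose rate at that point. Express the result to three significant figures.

10.6 μGy/h

Each source contributes Iᵢ·(dᵢ/rᵢ)²; contributions add.
A: 7.60 × (1.80/7.80)² = 0.4047 μGy/h
B: 12.5 × (2.70/15.7)² = 0.3697 μGy/h
C: 226 × (1.00/4.80)² = 9.809 μGy/h
Total = 0.4047 + 0.3697 + 9.809 = 10.58 μGy/h.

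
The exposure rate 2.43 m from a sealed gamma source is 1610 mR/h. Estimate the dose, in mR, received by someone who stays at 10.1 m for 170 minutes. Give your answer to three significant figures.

Intensity scales as (d₁/d₂)², so rate at 10.1 m:
1610 × (2.43/10.1)² = 1610 × 0.05789 = 93.20 mR/h.
Dose = rate × time = 93.20 mR/h × 2.833 h = 264.0 mR.

264 mR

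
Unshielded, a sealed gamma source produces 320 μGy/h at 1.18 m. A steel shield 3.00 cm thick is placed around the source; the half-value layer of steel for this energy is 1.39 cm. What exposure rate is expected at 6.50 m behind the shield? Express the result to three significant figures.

2.36 μGy/h

Distance alone: (1.18/6.50)² = 0.03296, so 320 × 0.03296 = 10.55 μGy/h.
Shield: 3.00/1.39 = 2.158 half-value layers → attenuation 2^(−2.158) = 0.2241.
Combined: 10.55 × 0.2241 = 2.364 μGy/h.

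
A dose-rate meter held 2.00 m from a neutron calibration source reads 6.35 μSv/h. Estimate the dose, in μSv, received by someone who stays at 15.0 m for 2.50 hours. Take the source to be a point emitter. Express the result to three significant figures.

Applying the 1/r² law, rate at 15.0 m:
6.35 × (2.00/15.0)² = 6.35 × 0.01778 = 0.1129 μSv/h.
Dose = rate × time = 0.1129 μSv/h × 2.500 h = 0.2823 μSv.

0.282 μSv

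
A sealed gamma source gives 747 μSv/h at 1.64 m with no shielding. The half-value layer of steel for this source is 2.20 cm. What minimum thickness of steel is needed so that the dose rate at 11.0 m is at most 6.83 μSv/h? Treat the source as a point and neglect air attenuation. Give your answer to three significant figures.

2.82 cm

At 11.0 m, distance alone gives 747 × (1.64/11.0)² = 747 × 0.02223 = 16.61 μSv/h.
Further attenuation needed: 16.61/6.83 = 2.432.
n = log₂(2.432) = 1.282 half-value layers.
Thickness = 1.282 × 2.20 cm = 2.820 cm.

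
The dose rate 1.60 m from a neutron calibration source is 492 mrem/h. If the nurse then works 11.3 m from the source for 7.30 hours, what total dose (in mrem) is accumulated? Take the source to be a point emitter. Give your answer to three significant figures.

72.0 mrem

Since intensity falls as 1/r², rate at 11.3 m:
492 × (1.60/11.3)² = 492 × 0.02005 = 9.865 mrem/h.
Dose = rate × time = 9.865 mrem/h × 7.300 h = 72.01 mrem.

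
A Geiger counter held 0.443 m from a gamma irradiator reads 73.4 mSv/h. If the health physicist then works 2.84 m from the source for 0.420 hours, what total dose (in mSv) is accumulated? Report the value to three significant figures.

Since intensity falls as 1/r², rate at 2.84 m:
73.4 × (0.443/2.84)² = 73.4 × 0.02433 = 1.786 mSv/h.
Dose = rate × time = 1.786 mSv/h × 0.4200 h = 0.7501 mSv.

0.750 mSv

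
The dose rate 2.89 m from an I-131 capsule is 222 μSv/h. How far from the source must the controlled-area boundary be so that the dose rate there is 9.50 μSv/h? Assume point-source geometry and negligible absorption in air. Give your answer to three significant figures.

Applying the 1/r² law, d₂ = d₁·√(I₁/I₂).
I₁/I₂ = 222/9.50 = 23.37, so d₂ = 2.89 × √23.37 = 13.97 m.

14.0 m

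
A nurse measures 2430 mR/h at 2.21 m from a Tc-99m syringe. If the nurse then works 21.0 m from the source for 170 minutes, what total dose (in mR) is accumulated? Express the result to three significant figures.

76.3 mR

Applying the 1/r² law, rate at 21.0 m:
2430 × (2.21/21.0)² = 2430 × 0.01108 = 26.92 mR/h.
Dose = rate × time = 26.92 mR/h × 2.833 h = 76.26 mR.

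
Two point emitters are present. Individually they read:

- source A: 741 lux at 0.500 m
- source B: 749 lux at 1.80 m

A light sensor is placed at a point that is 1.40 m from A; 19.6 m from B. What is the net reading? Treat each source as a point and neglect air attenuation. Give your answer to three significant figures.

By superposition, sum each source's inverse-square contribution:
A: 741 × (0.500/1.40)² = 94.52 lux
B: 749 × (1.80/19.6)² = 6.317 lux
Total = 94.52 + 6.317 = 100.8 lux.

101 lux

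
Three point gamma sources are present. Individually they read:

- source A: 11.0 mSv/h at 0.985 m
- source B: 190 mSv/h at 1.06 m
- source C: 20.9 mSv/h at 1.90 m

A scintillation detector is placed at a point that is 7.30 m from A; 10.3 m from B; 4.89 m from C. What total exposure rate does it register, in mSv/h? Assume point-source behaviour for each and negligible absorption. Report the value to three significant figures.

5.37 mSv/h

Each source contributes Iᵢ·(dᵢ/rᵢ)²; contributions add.
A: 11.0 × (0.985/7.30)² = 0.2003 mSv/h
B: 190 × (1.06/10.3)² = 2.012 mSv/h
C: 20.9 × (1.90/4.89)² = 3.155 mSv/h
Total = 0.2003 + 2.012 + 3.155 = 5.367 mSv/h.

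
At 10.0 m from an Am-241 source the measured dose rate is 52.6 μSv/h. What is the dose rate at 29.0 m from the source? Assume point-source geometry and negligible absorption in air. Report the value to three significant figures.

6.25 μSv/h

Intensity scales as (d₁/d₂)², so scaling from 10.0 m to 29.0 m:
(10.0/29.0)² = 0.1189, so 52.6 × 0.1189 = 6.254 μSv/h.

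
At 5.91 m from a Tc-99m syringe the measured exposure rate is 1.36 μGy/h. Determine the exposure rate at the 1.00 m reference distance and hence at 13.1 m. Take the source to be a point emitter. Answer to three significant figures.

Since intensity falls as 1/r²,
At 1.00 m: (5.91/1.00)² = 34.93, so 1.36 × 34.93 = 47.50 μGy/h
At 13.1 m: (1.00/13.1)² = 0.005827, so 47.50 × 0.005827 = 0.2768 μGy/h.

47.5 μGy/h; 0.277 μGy/h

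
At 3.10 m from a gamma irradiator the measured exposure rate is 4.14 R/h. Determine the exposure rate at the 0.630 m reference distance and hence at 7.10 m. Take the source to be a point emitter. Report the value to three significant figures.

100 R/h; 0.789 R/h

By the inverse-square law,
At 0.630 m: (3.10/0.630)² = 24.21, so 4.14 × 24.21 = 100.2 R/h
At 7.10 m: (0.630/7.10)² = 0.007873, so 100.2 × 0.007873 = 0.7889 R/h.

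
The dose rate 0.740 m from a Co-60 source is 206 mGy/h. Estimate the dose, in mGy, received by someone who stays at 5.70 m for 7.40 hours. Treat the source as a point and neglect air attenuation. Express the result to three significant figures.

Applying the 1/r² law, rate at 5.70 m:
(0.740/5.70)² = 0.01685, so 206 × 0.01685 = 3.471 mGy/h.
Dose = rate × time = 3.471 mGy/h × 7.400 h = 25.69 mGy.

25.7 mGy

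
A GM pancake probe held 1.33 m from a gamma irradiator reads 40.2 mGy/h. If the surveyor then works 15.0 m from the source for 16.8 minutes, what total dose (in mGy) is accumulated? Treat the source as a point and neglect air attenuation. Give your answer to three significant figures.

0.0885 mGy

Since intensity falls as 1/r², rate at 15.0 m:
40.2 × (1.33/15.0)² = 40.2 × 0.007862 = 0.3161 mGy/h.
Dose = rate × time = 0.3161 mGy/h × 0.2800 h = 0.08851 mGy.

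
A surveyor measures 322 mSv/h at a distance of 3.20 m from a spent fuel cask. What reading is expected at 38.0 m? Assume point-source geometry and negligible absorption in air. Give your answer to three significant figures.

Since intensity falls as 1/r², the rate at 38.0 m is
322 × (3.20/38.0)² = 322 × 0.007091 = 2.283 mSv/h.

2.28 mSv/h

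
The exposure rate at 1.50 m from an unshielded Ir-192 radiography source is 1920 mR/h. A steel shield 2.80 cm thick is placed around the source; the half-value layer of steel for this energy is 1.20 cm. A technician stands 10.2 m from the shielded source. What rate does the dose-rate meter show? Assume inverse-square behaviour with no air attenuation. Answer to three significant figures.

8.24 mR/h

Distance alone: (1.50/10.2)² = 0.02163, so 1920 × 0.02163 = 41.53 mR/h.
Shield: 2.80/1.20 = 2.333 half-value layers → attenuation 2^(−2.333) = 0.1985.
Combined: 41.53 × 0.1985 = 8.244 mR/h.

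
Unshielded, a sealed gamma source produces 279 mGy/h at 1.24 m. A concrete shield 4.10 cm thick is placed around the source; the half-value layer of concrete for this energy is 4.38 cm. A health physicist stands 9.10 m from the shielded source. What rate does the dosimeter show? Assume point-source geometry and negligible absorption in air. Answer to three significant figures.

2.71 mGy/h

Distance alone: (1.24/9.10)² = 0.01857, so 279 × 0.01857 = 5.181 mGy/h.
Shield: 4.10/4.38 = 0.9361 half-value layers → attenuation 2^(−0.9361) = 0.5226.
Combined: 5.181 × 0.5226 = 2.708 mGy/h.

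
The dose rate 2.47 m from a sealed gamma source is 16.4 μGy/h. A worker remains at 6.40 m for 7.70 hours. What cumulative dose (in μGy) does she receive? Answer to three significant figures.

18.8 μGy

Intensity scales as (d₁/d₂)², so rate at 6.40 m:
(2.47/6.40)² = 0.1489, so 16.4 × 0.1489 = 2.442 μGy/h.
Dose = rate × time = 2.442 μGy/h × 7.700 h = 18.80 μGy.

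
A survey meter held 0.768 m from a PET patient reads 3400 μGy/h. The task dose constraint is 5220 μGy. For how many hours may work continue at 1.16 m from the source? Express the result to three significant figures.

Using I₁d₁² = I₂d₂², rate at 1.16 m:
(0.768/1.16)² = 0.4383, so 3400 × 0.4383 = 1490 μGy/h.
Stay time = 5220 μGy ÷ 1490 μGy/h = 3.503 h.

3.50 h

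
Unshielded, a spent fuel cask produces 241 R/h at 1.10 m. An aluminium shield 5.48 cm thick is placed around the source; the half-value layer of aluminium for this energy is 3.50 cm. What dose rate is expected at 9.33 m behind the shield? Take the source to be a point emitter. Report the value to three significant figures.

1.13 R/h

Distance alone: (1.10/9.33)² = 0.01390, so 241 × 0.01390 = 3.350 R/h.
Shield: 5.48/3.50 = 1.566 half-value layers → attenuation 2^(−1.566) = 0.3377.
Combined: 3.350 × 0.3377 = 1.131 R/h.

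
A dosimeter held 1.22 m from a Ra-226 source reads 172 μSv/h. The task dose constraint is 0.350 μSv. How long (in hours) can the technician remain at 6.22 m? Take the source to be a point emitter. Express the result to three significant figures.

Intensity scales as (d₁/d₂)², so rate at 6.22 m:
(1.22/6.22)² = 0.03847, so 172 × 0.03847 = 6.617 μSv/h.
Stay time = 0.350 μSv ÷ 6.617 μSv/h = 0.05289 h.

0.0529 h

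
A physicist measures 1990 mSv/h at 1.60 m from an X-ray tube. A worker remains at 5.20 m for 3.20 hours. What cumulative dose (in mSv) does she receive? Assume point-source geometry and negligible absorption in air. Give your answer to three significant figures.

603 mSv

Applying the 1/r² law, rate at 5.20 m:
1990 × (1.60/5.20)² = 1990 × 0.09467 = 188.4 mSv/h.
Dose = rate × time = 188.4 mSv/h × 3.200 h = 602.9 mSv.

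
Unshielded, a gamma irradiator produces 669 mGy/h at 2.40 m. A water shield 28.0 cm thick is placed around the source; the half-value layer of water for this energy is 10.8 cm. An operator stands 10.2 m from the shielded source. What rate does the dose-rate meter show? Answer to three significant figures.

6.14 mGy/h

Distance alone: 669 × (2.40/10.2)² = 669 × 0.05536 = 37.04 mGy/h.
Shield: 28.0/10.8 = 2.593 half-value layers → attenuation 2^(−2.593) = 0.1657.
Combined: 37.04 × 0.1657 = 6.138 mGy/h.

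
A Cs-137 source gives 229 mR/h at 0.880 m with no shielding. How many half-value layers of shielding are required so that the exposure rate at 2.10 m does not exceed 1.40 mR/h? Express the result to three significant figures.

4.84 half-value layers

At 2.10 m, distance alone gives 229 × (0.880/2.10)² = 229 × 0.1756 = 40.21 mR/h.
Further attenuation needed: 40.21/1.40 = 28.72.
n = log₂(28.72) = 4.844 half-value layers.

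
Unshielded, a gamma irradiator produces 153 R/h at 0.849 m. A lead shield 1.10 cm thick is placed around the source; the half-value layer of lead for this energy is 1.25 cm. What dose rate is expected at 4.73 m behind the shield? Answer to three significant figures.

Distance alone: (0.849/4.73)² = 0.03222, so 153 × 0.03222 = 4.930 R/h.
Shield: 1.10/1.25 = 0.8800 half-value layers → attenuation 2^(−0.8800) = 0.5434.
Combined: 4.930 × 0.5434 = 2.679 R/h.

2.68 R/h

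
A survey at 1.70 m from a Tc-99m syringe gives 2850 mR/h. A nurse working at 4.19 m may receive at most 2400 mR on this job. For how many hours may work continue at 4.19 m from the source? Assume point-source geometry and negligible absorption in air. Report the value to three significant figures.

By the inverse-square law, rate at 4.19 m:
2850 × (1.70/4.19)² = 2850 × 0.1646 = 469.1 mR/h.
Stay time = 2400 mR ÷ 469.1 mR/h = 5.116 h.

5.12 h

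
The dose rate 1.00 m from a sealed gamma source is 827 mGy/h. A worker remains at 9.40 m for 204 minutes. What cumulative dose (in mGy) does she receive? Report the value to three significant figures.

Applying the 1/r² law, rate at 9.40 m:
827 × (1.00/9.40)² = 827 × 0.01132 = 9.362 mGy/h.
Dose = rate × time = 9.362 mGy/h × 3.400 h = 31.83 mGy.

31.8 mGy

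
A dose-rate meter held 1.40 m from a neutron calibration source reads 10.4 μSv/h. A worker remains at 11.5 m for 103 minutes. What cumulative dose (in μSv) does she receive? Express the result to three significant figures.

0.265 μSv

Since intensity falls as 1/r², rate at 11.5 m:
10.4 × (1.40/11.5)² = 10.4 × 0.01482 = 0.1541 μSv/h.
Dose = rate × time = 0.1541 μSv/h × 1.717 h = 0.2646 μSv.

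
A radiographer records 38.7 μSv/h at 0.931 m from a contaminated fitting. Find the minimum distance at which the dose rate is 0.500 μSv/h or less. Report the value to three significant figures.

8.19 m

Using I₁d₁² = I₂d₂², d₂ = d₁·√(I₁/I₂).
I₁/I₂ = 38.7/0.500 = 77.40, so d₂ = 0.931 × √77.40 = 8.191 m.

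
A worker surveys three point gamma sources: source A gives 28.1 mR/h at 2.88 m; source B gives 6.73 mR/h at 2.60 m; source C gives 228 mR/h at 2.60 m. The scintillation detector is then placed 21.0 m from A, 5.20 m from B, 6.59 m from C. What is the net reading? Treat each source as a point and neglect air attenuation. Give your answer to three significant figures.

By superposition, sum each source's inverse-square contribution:
A: 28.1 × (2.88/21.0)² = 0.5285 mR/h
B: 6.73 × (2.60/5.20)² = 1.683 mR/h
C: 228 × (2.60/6.59)² = 35.49 mR/h
Total = 0.5285 + 1.683 + 35.49 = 37.70 mR/h.

37.7 mR/h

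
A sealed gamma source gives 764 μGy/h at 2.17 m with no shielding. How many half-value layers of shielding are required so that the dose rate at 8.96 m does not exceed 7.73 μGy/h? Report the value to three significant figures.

2.54 half-value layers

At 8.96 m, distance alone gives 764 × (2.17/8.96)² = 764 × 0.05865 = 44.81 μGy/h.
Further attenuation needed: 44.81/7.73 = 5.797.
n = log₂(5.797) = 2.535 half-value layers.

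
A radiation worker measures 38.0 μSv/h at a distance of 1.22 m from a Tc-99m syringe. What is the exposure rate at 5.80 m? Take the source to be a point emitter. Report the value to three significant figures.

Using I₁d₁² = I₂d₂², the rate at 5.80 m is
(1.22/5.80)² = 0.04424, so 38.0 × 0.04424 = 1.681 μSv/h.

1.68 μSv/h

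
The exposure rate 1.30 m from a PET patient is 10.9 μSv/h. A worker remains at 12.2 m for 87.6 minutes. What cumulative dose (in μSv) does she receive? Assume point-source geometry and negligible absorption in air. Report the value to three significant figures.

Applying the 1/r² law, rate at 12.2 m:
(1.30/12.2)² = 0.01135, so 10.9 × 0.01135 = 0.1237 μSv/h.
Dose = rate × time = 0.1237 μSv/h × 1.460 h = 0.1806 μSv.

0.181 μSv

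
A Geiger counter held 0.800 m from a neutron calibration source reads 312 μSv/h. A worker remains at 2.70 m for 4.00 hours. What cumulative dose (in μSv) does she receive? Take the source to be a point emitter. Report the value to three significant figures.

110 μSv

Since intensity falls as 1/r², rate at 2.70 m:
312 × (0.800/2.70)² = 312 × 0.08779 = 27.39 μSv/h.
Dose = rate × time = 27.39 μSv/h × 4.000 h = 109.6 μSv.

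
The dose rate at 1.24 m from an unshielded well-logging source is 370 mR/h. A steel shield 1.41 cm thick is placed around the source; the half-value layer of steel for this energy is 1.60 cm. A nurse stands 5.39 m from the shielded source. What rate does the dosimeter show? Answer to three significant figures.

Distance alone: 370 × (1.24/5.39)² = 370 × 0.05293 = 19.58 mR/h.
Shield: 1.41/1.60 = 0.8812 half-value layers → attenuation 2^(−0.8812) = 0.5429.
Combined: 19.58 × 0.5429 = 10.63 mR/h.

10.6 mR/h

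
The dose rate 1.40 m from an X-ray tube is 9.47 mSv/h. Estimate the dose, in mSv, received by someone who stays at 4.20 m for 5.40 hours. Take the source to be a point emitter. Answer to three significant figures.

Using I₁d₁² = I₂d₂², rate at 4.20 m:
9.47 × (1.40/4.20)² = 9.47 × 0.1111 = 1.052 mSv/h.
Dose = rate × time = 1.052 mSv/h × 5.400 h = 5.681 mSv.

5.68 mSv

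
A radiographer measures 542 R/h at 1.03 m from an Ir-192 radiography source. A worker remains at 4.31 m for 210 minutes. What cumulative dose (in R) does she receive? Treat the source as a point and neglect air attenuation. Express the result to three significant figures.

Intensity scales as (d₁/d₂)², so rate at 4.31 m:
(1.03/4.31)² = 0.05711, so 542 × 0.05711 = 30.95 R/h.
Dose = rate × time = 30.95 R/h × 3.500 h = 108.3 R.

108 R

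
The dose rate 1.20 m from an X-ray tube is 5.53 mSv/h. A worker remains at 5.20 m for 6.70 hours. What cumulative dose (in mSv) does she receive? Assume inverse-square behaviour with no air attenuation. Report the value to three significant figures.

1.97 mSv

By the inverse-square law, rate at 5.20 m:
5.53 × (1.20/5.20)² = 5.53 × 0.05325 = 0.2945 mSv/h.
Dose = rate × time = 0.2945 mSv/h × 6.700 h = 1.973 mSv.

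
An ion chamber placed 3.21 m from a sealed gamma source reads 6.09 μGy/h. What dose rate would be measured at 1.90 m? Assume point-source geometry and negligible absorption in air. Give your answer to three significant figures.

17.4 μGy/h

Intensity scales as (d₁/d₂)², so scaling from 3.21 m to 1.90 m:
(3.21/1.90)² = 2.854, so 6.09 × 2.854 = 17.38 μGy/h.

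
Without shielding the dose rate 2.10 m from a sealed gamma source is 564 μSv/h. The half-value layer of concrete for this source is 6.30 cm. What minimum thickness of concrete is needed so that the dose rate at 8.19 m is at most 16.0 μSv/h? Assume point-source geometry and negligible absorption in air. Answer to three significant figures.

At 8.19 m, distance alone gives 564 × (2.10/8.19)² = 564 × 0.06575 = 37.08 μSv/h.
Further attenuation needed: 37.08/16.0 = 2.317.
n = log₂(2.317) = 1.212 half-value layers.
Thickness = 1.212 × 6.30 cm = 7.636 cm.

7.64 cm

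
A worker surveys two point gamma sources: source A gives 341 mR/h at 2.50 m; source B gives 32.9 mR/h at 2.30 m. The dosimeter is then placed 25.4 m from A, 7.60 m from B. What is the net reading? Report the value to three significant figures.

6.32 mR/h

By superposition, sum each source's inverse-square contribution:
A: 341 × (2.50/25.4)² = 3.303 mR/h
B: 32.9 × (2.30/7.60)² = 3.013 mR/h
Total = 3.303 + 3.013 = 6.316 mR/h.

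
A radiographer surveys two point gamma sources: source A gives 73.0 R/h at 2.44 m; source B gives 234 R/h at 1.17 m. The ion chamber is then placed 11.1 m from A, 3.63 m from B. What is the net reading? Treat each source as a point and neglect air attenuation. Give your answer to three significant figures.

By superposition, sum each source's inverse-square contribution:
A: 73.0 × (2.44/11.1)² = 3.527 R/h
B: 234 × (1.17/3.63)² = 24.31 R/h
Total = 3.527 + 24.31 = 27.84 R/h.

27.8 R/h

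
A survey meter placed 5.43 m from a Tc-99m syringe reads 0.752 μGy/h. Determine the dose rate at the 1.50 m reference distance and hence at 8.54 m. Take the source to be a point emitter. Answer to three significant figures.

9.85 μGy/h; 0.304 μGy/h

Since intensity falls as 1/r²,
At 1.50 m: 0.752 × (5.43/1.50)² = 0.752 × 13.10 = 9.851 μGy/h
At 8.54 m: (1.50/8.54)² = 0.03085, so 9.851 × 0.03085 = 0.3039 μGy/h.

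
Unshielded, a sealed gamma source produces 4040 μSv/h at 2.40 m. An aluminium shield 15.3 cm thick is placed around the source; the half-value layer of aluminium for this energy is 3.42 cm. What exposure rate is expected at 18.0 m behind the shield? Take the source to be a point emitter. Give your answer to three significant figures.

Distance alone: 4040 × (2.40/18.0)² = 4040 × 0.01778 = 71.83 μSv/h.
Shield: 15.3/3.42 = 4.474 half-value layers → attenuation 2^(−4.474) = 0.04500.
Combined: 71.83 × 0.04500 = 3.232 μSv/h.

3.23 μSv/h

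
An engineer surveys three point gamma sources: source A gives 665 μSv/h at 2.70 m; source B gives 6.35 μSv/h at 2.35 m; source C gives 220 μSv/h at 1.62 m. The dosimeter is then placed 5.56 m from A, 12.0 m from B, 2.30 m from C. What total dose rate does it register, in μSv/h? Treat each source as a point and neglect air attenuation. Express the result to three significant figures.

By superposition, sum each source's inverse-square contribution:
A: 665 × (2.70/5.56)² = 156.8 μSv/h
B: 6.35 × (2.35/12.0)² = 0.2435 μSv/h
C: 220 × (1.62/2.30)² = 109.1 μSv/h
Total = 156.8 + 0.2435 + 109.1 = 266.1 μSv/h.

266 μSv/h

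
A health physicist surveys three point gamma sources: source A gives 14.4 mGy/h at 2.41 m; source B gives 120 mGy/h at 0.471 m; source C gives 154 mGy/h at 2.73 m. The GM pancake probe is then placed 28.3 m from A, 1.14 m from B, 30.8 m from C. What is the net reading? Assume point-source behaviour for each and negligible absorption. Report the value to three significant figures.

21.8 mGy/h

By superposition, sum each source's inverse-square contribution:
A: 14.4 × (2.41/28.3)² = 0.1044 mGy/h
B: 120 × (0.471/1.14)² = 20.48 mGy/h
C: 154 × (2.73/30.8)² = 1.210 mGy/h
Total = 0.1044 + 20.48 + 1.210 = 21.79 mGy/h.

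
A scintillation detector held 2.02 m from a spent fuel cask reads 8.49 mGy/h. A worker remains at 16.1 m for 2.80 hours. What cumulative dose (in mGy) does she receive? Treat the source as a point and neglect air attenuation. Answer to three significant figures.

0.374 mGy

Intensity scales as (d₁/d₂)², so rate at 16.1 m:
8.49 × (2.02/16.1)² = 8.49 × 0.01574 = 0.1336 mGy/h.
Dose = rate × time = 0.1336 mGy/h × 2.800 h = 0.3741 mGy.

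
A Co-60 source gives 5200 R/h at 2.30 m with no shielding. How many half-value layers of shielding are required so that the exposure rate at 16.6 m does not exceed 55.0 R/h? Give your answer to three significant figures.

0.860 half-value layers

At 16.6 m, distance alone gives 5200 × (2.30/16.6)² = 5200 × 0.01920 = 99.84 R/h.
Further attenuation needed: 99.84/55.0 = 1.815.
n = log₂(1.815) = 0.8600 half-value layers.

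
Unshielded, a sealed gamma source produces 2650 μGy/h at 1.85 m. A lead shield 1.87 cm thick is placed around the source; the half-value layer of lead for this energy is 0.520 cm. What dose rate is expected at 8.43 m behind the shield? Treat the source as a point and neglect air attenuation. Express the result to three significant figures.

10.6 μGy/h

Distance alone: 2650 × (1.85/8.43)² = 2650 × 0.04816 = 127.6 μGy/h.
Shield: 1.87/0.520 = 3.596 half-value layers → attenuation 2^(−3.596) = 0.08270.
Combined: 127.6 × 0.08270 = 10.55 μGy/h.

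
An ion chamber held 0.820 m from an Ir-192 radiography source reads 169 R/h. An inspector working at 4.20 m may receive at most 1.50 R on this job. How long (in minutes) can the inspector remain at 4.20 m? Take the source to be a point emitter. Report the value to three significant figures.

Applying the 1/r² law, rate at 4.20 m:
(0.820/4.20)² = 0.03812, so 169 × 0.03812 = 6.442 R/h.
Stay time = 1.50 R ÷ 6.442 R/h = 0.2328 h = 13.97 min.

14.0 min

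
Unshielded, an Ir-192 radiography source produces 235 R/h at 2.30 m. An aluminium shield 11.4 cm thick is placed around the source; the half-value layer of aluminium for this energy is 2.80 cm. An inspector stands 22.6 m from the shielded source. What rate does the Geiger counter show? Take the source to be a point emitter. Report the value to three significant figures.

0.145 R/h

Distance alone: (2.30/22.6)² = 0.01036, so 235 × 0.01036 = 2.435 R/h.
Shield: 11.4/2.80 = 4.071 half-value layers → attenuation 2^(−4.071) = 0.05950.
Combined: 2.435 × 0.05950 = 0.1449 R/h.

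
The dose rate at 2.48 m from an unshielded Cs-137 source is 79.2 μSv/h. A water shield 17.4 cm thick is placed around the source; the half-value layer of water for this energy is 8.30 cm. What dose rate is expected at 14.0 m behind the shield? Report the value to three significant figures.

0.581 μSv/h

Distance alone: (2.48/14.0)² = 0.03138, so 79.2 × 0.03138 = 2.485 μSv/h.
Shield: 17.4/8.30 = 2.096 half-value layers → attenuation 2^(−2.096) = 0.2339.
Combined: 2.485 × 0.2339 = 0.5812 μSv/h.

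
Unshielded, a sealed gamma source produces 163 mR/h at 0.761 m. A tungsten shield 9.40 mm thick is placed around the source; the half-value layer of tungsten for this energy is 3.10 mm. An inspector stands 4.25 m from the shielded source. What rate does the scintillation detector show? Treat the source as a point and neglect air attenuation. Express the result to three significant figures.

Distance alone: 163 × (0.761/4.25)² = 163 × 0.03206 = 5.226 mR/h.
Shield: 9.40/3.10 = 3.032 half-value layers → attenuation 2^(−3.032) = 0.1223.
Combined: 5.226 × 0.1223 = 0.6391 mR/h.

0.639 mR/h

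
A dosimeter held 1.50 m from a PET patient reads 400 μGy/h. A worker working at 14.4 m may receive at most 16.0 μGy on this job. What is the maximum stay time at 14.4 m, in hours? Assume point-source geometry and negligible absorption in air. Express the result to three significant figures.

3.69 h

Using I₁d₁² = I₂d₂², rate at 14.4 m:
(1.50/14.4)² = 0.01085, so 400 × 0.01085 = 4.340 μGy/h.
Stay time = 16.0 μGy ÷ 4.340 μGy/h = 3.687 h.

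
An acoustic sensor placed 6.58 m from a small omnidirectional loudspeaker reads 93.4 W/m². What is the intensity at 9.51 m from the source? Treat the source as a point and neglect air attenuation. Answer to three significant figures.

By the inverse-square law, scaling from 6.58 m to 9.51 m:
(6.58/9.51)² = 0.4787, so 93.4 × 0.4787 = 44.71 W/m².

44.7 W/m²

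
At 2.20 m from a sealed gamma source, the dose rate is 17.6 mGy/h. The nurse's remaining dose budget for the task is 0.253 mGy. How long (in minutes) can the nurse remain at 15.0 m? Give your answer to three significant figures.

Since intensity falls as 1/r², rate at 15.0 m:
(2.20/15.0)² = 0.02151, so 17.6 × 0.02151 = 0.3786 mGy/h.
Stay time = 0.253 mGy ÷ 0.3786 mGy/h = 0.6683 h = 40.10 min.

40.1 min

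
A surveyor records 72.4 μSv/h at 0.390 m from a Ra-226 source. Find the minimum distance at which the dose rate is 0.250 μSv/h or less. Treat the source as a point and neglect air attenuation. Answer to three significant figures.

Applying the 1/r² law, d₂ = d₁·√(I₁/I₂).
I₁/I₂ = 72.4/0.250 = 289.6, so d₂ = 0.390 × √289.6 = 6.637 m.

6.64 m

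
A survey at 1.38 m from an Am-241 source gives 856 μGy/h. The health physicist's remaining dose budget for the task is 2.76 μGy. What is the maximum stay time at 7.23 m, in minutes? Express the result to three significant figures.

5.31 min

Using I₁d₁² = I₂d₂², rate at 7.23 m:
856 × (1.38/7.23)² = 856 × 0.03643 = 31.18 μGy/h.
Stay time = 2.76 μGy ÷ 31.18 μGy/h = 0.08852 h = 5.311 min.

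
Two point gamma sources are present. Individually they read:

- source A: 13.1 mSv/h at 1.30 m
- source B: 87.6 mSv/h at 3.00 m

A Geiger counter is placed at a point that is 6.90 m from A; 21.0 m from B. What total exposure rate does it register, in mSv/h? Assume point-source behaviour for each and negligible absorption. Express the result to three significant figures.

2.25 mSv/h

Each source contributes Iᵢ·(dᵢ/rᵢ)²; contributions add.
A: 13.1 × (1.30/6.90)² = 0.4650 mSv/h
B: 87.6 × (3.00/21.0)² = 1.788 mSv/h
Total = 0.4650 + 1.788 = 2.253 mSv/h.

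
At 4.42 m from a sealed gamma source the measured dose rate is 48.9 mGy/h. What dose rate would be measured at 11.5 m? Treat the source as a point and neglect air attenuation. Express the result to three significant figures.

7.22 mGy/h

Intensity scales as (d₁/d₂)², so scaling from 4.42 m to 11.5 m:
48.9 × (4.42/11.5)² = 48.9 × 0.1477 = 7.223 mGy/h.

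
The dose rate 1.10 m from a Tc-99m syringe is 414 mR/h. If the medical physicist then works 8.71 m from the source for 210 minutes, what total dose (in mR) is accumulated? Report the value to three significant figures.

Since intensity falls as 1/r², rate at 8.71 m:
414 × (1.10/8.71)² = 414 × 0.01595 = 6.603 mR/h.
Dose = rate × time = 6.603 mR/h × 3.500 h = 23.11 mR.

23.1 mR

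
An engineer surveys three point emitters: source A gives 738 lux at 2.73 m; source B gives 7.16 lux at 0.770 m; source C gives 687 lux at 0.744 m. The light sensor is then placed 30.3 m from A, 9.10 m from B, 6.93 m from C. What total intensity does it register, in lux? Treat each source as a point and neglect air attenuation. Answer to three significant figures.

Each source contributes Iᵢ·(dᵢ/rᵢ)²; contributions add.
A: 738 × (2.73/30.3)² = 5.991 lux
B: 7.16 × (0.770/9.10)² = 0.05126 lux
C: 687 × (0.744/6.93)² = 7.918 lux
Total = 5.991 + 0.05126 + 7.918 = 13.96 lux.

14.0 lux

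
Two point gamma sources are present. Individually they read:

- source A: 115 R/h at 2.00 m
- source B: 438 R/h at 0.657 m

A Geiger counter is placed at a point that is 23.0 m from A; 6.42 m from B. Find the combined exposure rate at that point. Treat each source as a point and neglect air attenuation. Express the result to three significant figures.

5.46 R/h

By superposition, sum each source's inverse-square contribution:
A: 115 × (2.00/23.0)² = 0.8696 R/h
B: 438 × (0.657/6.42)² = 4.587 R/h
Total = 0.8696 + 4.587 = 5.457 R/h.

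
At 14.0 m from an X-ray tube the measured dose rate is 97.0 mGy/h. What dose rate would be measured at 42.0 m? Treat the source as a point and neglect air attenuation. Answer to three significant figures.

10.8 mGy/h

Since intensity falls as 1/r², scaling from 14.0 m to 42.0 m:
97.0 × (14.0/42.0)² = 97.0 × 0.1111 = 10.78 mGy/h.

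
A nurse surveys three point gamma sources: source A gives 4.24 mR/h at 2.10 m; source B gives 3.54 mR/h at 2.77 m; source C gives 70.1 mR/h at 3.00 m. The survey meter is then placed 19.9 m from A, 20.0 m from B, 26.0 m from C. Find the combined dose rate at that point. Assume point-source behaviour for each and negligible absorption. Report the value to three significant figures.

1.05 mR/h

By superposition, sum each source's inverse-square contribution:
A: 4.24 × (2.10/19.9)² = 0.04722 mR/h
B: 3.54 × (2.77/20.0)² = 0.06791 mR/h
C: 70.1 × (3.00/26.0)² = 0.9333 mR/h
Total = 0.04722 + 0.06791 + 0.9333 = 1.048 mR/h.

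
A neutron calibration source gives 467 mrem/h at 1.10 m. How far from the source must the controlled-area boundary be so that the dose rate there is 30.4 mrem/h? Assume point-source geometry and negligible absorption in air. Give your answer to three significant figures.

Intensity scales as (d₁/d₂)², so d₂ = d₁·√(I₁/I₂).
I₁/I₂ = 467/30.4 = 15.36, so d₂ = 1.10 × √15.36 = 4.311 m.

4.31 m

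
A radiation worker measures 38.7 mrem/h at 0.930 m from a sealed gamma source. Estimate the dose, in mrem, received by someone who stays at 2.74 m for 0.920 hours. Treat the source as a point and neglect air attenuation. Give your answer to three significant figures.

Applying the 1/r² law, rate at 2.74 m:
38.7 × (0.930/2.74)² = 38.7 × 0.1152 = 4.458 mrem/h.
Dose = rate × time = 4.458 mrem/h × 0.9200 h = 4.101 mrem.

4.10 mrem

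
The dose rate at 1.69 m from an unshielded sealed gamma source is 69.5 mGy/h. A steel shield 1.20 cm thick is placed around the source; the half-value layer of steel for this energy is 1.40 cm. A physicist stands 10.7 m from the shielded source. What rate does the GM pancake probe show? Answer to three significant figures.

Distance alone: (1.69/10.7)² = 0.02495, so 69.5 × 0.02495 = 1.734 mGy/h.
Shield: 1.20/1.40 = 0.8571 half-value layers → attenuation 2^(−0.8571) = 0.5521.
Combined: 1.734 × 0.5521 = 0.9573 mGy/h.

0.957 mGy/h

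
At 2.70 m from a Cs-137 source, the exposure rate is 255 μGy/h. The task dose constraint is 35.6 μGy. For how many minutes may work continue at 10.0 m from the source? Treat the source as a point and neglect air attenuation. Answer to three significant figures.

Since intensity falls as 1/r², rate at 10.0 m:
(2.70/10.0)² = 0.07290, so 255 × 0.07290 = 18.59 μGy/h.
Stay time = 35.6 μGy ÷ 18.59 μGy/h = 1.915 h = 114.9 min.

115 min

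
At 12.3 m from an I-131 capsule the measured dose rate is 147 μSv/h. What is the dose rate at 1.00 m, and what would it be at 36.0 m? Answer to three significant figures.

22200 μSv/h; 17.2 μSv/h

Applying the 1/r² law,
At 1.00 m: (12.3/1.00)² = 151.3, so 147 × 151.3 = 22240 μSv/h
At 36.0 m: (1.00/36.0)² = 0.0007716, so 22240 × 0.0007716 = 17.16 μSv/h.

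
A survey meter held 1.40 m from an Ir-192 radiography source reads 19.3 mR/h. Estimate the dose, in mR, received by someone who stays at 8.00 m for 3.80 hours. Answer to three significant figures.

Applying the 1/r² law, rate at 8.00 m:
(1.40/8.00)² = 0.03062, so 19.3 × 0.03062 = 0.5910 mR/h.
Dose = rate × time = 0.5910 mR/h × 3.800 h = 2.246 mR.

2.25 mR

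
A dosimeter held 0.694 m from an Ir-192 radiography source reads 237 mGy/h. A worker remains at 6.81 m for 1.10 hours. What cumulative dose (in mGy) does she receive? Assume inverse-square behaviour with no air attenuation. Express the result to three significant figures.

2.71 mGy

Intensity scales as (d₁/d₂)², so rate at 6.81 m:
237 × (0.694/6.81)² = 237 × 0.01039 = 2.462 mGy/h.
Dose = rate × time = 2.462 mGy/h × 1.100 h = 2.708 mGy.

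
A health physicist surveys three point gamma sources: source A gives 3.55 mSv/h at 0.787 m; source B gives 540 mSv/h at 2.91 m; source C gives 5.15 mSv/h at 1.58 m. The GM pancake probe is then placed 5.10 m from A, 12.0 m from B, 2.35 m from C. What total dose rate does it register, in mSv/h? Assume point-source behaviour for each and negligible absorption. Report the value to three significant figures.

Each source contributes Iᵢ·(dᵢ/rᵢ)²; contributions add.
A: 3.55 × (0.787/5.10)² = 0.08454 mSv/h
B: 540 × (2.91/12.0)² = 31.76 mSv/h
C: 5.15 × (1.58/2.35)² = 2.328 mSv/h
Total = 0.08454 + 31.76 + 2.328 = 34.17 mSv/h.

34.2 mSv/h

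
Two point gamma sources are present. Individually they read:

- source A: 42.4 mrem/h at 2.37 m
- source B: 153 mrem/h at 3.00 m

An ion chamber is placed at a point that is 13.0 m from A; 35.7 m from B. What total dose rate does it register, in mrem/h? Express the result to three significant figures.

2.49 mrem/h

By superposition, sum each source's inverse-square contribution:
A: 42.4 × (2.37/13.0)² = 1.409 mrem/h
B: 153 × (3.00/35.7)² = 1.080 mrem/h
Total = 1.409 + 1.080 = 2.489 mrem/h.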